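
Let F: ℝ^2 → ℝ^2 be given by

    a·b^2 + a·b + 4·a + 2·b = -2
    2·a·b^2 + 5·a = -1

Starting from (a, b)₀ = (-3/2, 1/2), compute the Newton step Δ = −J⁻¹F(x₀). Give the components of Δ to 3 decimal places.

At (-3/2, 1/2): F = (-4.125, -7.250).
Jacobian J = [[b^2 + b + 4, 2·a·b + a + 2], [2·b^2 + 5, 4·a·b]].
At the point, J = [[4.750, -1.000], [5.500, -3.000]] (det J = -8.750).
Solving J·Δ = −F gives Δ = (0.586, -1.343).

(0.586, -1.343)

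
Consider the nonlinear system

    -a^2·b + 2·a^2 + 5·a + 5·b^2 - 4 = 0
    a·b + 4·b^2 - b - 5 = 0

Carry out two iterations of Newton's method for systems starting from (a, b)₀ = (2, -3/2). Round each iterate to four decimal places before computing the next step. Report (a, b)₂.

(0.0824, -1.0061)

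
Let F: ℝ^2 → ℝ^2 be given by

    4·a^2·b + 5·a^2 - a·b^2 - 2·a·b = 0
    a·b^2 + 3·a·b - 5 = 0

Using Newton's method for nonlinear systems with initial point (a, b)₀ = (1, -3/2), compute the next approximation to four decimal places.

At (1, -3/2): F = (-0.2500, -7.2500).
Jacobian J = [[8·a·b + 10·a - b^2 - 2·b, 4·a^2 - 2·a·b - 2·a], [b^2 + 3·b, 2·a·b + 3·a]].
At the point, J = [[-1.2500, 5.0000], [-2.2500, 0.0000]] (det J = 11.2500).
Solving J·Δ = −F gives Δ = (-3.2222, -0.7556).
Then the next iterate is (a, b)₁ = (-2.2222, -2.2556).

(-2.2222, -2.2556)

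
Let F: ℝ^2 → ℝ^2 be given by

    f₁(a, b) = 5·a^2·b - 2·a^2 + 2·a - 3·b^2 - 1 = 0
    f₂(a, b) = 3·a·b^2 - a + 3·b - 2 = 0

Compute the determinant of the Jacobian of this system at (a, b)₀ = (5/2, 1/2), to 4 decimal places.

J = [[10·a·b - 4·a + 2, 5·a^2 - 6·b], [3·b^2 - 1, 6·a·b + 3]].
At the point, J = [[4.5000, 28.2500], [-0.2500, 10.5000]].
det J = 54.3125.

54.3125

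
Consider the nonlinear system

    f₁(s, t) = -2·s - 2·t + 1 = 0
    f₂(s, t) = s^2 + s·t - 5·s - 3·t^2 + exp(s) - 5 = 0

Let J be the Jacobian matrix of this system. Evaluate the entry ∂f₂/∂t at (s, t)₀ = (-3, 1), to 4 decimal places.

∂f₂/∂t = s - 6·t.
At (-3, 1) this is -9.0000.

-9.0000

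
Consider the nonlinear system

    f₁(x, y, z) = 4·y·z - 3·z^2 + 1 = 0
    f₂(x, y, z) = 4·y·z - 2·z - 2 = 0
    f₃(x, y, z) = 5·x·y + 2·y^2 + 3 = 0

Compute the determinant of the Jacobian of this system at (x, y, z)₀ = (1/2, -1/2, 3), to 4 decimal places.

-480.0000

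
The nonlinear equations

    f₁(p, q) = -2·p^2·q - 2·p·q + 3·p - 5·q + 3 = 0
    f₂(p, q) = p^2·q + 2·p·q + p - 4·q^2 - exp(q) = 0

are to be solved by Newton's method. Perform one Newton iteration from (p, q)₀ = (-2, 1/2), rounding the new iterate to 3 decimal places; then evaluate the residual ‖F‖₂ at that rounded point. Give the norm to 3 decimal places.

3.116

At (-2, 1/2): F = (-7.500, -4.64872).
Jacobian J = [[-4·p·q - 2·q + 3, -2·p^2 - 2·p - 5], [2·p·q + 2·q + 1, p^2 + 2·p - 8·q - exp(q)]].
At the point, J = [[6.000, -9.000], [0.000, -5.64872]] (det J = -33.89233).
Solving J·Δ = −F gives Δ = (0.016, -0.823).
Then the next iterate is (p, q)₁ = (-1.984, -0.323).
Re-evaluating at (-1.984, -0.323): F = (-0.07584, -3.11504), so ‖F‖₂ = 3.116.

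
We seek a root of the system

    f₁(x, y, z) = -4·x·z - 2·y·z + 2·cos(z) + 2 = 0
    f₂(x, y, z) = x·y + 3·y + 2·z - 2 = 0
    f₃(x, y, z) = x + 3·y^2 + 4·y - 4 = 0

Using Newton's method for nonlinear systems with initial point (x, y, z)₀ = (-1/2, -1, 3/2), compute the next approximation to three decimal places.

At (-1/2, -1, 3/2): F = (8.14147, -1.500, -5.500).
Jacobian J = [[-4·z, -2·z, -4·x - 2·y - 2·sin(z)], [y, x + 3, 2], [1, 6·y + 4, 0]].
At the point, J = [[-6.000, -3.000, 2.00501], [-1.000, 2.500, 2.000], [1.000, -2.000, 0.000]] (det J = -31.00251).
Solving J·Δ = −F gives Δ = (3.198, -1.151, 3.788).
Then the next iterate is (x, y, z)₁ = (2.698, -2.151, 5.288).

(2.698, -2.151, 5.288)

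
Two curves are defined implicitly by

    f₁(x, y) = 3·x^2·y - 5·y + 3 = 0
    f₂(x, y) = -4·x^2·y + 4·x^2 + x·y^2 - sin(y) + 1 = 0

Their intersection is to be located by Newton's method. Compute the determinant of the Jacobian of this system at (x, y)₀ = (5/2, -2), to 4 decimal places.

J = [[6·x·y, 3·x^2 - 5], [-8·x·y + 8·x + y^2, -4·x^2 + 2·x·y - cos(y)]].
At the point, J = [[-30.0000, 13.7500], [64.0000, -34.583853]].
det J = 157.5156.

157.5156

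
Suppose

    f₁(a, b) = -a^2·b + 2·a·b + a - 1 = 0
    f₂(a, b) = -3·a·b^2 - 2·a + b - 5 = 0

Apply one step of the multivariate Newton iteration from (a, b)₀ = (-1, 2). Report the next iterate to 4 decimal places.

(-0.0533, 2.1733)

At (-1, 2): F = (-8.0000, 11.0000).
Jacobian J = [[-2·a·b + 2·b + 1, -a^2 + 2·a], [-3·b^2 - 2, -6·a·b + 1]].
At the point, J = [[9.0000, -3.0000], [-14.0000, 13.0000]] (det J = 75.0000).
Solving J·Δ = −F gives Δ = (0.9467, 0.1733).
Then the next iterate is (a, b)₁ = (-0.0533, 2.1733).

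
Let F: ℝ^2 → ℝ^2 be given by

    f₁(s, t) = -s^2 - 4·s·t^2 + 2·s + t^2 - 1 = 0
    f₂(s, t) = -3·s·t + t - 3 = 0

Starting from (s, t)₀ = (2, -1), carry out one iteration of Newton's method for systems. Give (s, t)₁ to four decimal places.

(3.0000, 0.0000)

At (2, -1): F = (-8.0000, 2.0000).
Jacobian J = [[-2·s - 4·t^2 + 2, -8·s·t + 2·t], [-3·t, -3·s + 1]].
At the point, J = [[-6.0000, 14.0000], [3.0000, -5.0000]] (det J = -12.0000).
Solving J·Δ = −F gives Δ = (1.0000, 1.0000).
Then the next iterate is (s, t)₁ = (3.0000, 0.0000).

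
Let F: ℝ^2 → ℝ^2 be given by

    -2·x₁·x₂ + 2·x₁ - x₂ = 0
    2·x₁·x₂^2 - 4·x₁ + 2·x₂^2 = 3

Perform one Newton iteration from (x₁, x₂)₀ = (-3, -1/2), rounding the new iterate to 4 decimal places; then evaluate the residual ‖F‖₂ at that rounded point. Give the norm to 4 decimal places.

At (-3, -1/2): F = (-8.5000, 8.0000).
Jacobian J = [[-2·x₂ + 2, -2·x₁ - 1], [2·x₂^2 - 4, 4·x₁·x₂ + 4·x₂]].
At the point, J = [[3.0000, 5.0000], [-3.5000, 4.0000]] (det J = 29.5000).
Solving J·Δ = −F gives Δ = (2.5085, 0.1949).
Then the next iterate is (x₁, x₂)₁ = (-0.4915, -0.3051).
Re-evaluating at (-0.4915, -0.3051): F = (-0.977813, -0.939332), so ‖F‖₂ = 1.3559.

1.3559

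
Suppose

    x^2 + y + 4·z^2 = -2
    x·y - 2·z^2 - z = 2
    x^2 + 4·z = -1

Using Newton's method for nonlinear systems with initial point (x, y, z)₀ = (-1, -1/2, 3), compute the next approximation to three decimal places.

(6.500, -30.000, 3.250)

At (-1, -1/2, 3): F = (38.500, -22.500, 14.000).
Jacobian J = [[2·x, 1, 8·z], [y, x, -4·z - 1], [2·x, 0, 4]].
At the point, J = [[-2.000, 1.000, 24.000], [-0.500, -1.000, -13.000], [-2.000, 0.000, 4.000]] (det J = -12.000).
Solving J·Δ = −F gives Δ = (7.500, -29.500, 0.250).
Then the next iterate is (x, y, z)₁ = (6.500, -30.000, 3.250).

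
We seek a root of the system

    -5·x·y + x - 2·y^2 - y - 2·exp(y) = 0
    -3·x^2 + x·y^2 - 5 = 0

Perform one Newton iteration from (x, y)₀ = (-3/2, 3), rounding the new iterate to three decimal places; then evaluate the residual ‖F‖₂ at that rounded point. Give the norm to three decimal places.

18.340

At (-3/2, 3): F = (-40.17107, -25.250).
Jacobian J = [[-5·y + 1, -5·x - 4·y - 2·exp(y) - 1], [-6·x + y^2, 2·x·y]].
At the point, J = [[-14.000, -45.67107], [18.000, -9.000]] (det J = 948.07933).
Solving J·Δ = −F gives Δ = (0.835, -1.136).
Then the next iterate is (x, y)₁ = (-0.665, 1.864).
Re-evaluating at (-0.665, 1.864): F = (-16.17916, -8.63721), so ‖F‖₂ = 18.340.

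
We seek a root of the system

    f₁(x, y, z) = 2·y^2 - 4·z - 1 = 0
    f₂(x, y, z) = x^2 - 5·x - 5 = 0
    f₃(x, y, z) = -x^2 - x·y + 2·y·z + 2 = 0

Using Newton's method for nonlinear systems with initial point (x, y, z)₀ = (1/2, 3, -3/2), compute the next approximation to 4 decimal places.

At (1/2, 3, -3/2): F = (23.0000, -7.2500, -8.7500).
Jacobian J = [[0, 4·y, -4], [2·x - 5, 0, 0], [-2·x - y, -x + 2·z, 2·y]].
At the point, J = [[0.0000, 12.0000, -4.0000], [-4.0000, 0.0000, 0.0000], [-4.0000, -3.5000, 6.0000]] (det J = 232.0000).
Solving J·Δ = −F gives Δ = (-1.8125, -2.2759, -1.0776).
Then the next iterate is (x, y, z)₁ = (-1.3125, 0.7241, -2.5776).

(-1.3125, 0.7241, -2.5776)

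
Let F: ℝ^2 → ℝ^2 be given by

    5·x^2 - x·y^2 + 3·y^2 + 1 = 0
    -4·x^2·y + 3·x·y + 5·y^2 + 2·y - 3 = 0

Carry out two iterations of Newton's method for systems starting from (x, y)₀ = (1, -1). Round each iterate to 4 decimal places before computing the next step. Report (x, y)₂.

At (1, -1): F = (8.0000, 1.0000).
Jacobian J = [[10·x - y^2, -2·x·y + 6·y], [-8·x·y + 3·y, -4·x^2 + 3·x + 10·y + 2]].
At the point, J = [[9.0000, -4.0000], [5.0000, -9.0000]] (det J = -61.0000).
Solving J·Δ = −F gives Δ = (-1.1148, -0.5082).
Then the next iterate is (x, y)₁ = (-0.1148, -1.5082).
Round to (-0.1148, -1.5082) and repeat: F = (8.151029, 5.955867), J = [[-3.422667, -9.395483], [-5.909731, -13.479116]].
Δ = (-5.7411, 2.9590), so (x, y)₂ = (-5.8559, 1.4508).

(-5.8559, 1.4508)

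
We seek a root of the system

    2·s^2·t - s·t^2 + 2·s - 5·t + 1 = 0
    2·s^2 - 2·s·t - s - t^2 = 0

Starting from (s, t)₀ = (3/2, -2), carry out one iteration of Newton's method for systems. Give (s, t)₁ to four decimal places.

(1.0512, -2.9606)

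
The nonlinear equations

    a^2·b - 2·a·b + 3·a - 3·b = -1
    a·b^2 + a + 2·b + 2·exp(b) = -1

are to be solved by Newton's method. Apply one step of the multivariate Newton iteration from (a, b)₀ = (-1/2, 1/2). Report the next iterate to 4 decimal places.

At (-1/2, 1/2): F = (-1.3750, 4.672443).
Jacobian J = [[2·a·b - 2·b + 3, a^2 - 2·a - 3], [b^2 + 1, 2·a·b + 2·exp(b) + 2]].
At the point, J = [[1.5000, -1.7500], [1.2500, 4.797443]] (det J = 9.383664).
Solving J·Δ = −F gives Δ = (-0.1684, -0.9301).
Then the next iterate is (a, b)₁ = (-0.6684, -0.4301).

(-0.6684, -0.4301)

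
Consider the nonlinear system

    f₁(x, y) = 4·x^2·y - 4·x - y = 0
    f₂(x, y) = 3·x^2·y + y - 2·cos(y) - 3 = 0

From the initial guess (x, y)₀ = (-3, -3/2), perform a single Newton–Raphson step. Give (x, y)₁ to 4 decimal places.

(1.6681, -4.6108)

At (-3, -3/2): F = (-40.5000, -45.141474).
Jacobian J = [[8·x·y - 4, 4·x^2 - 1], [6·x·y, 3·x^2 + 2·sin(y) + 1]].
At the point, J = [[32.0000, 35.0000], [27.0000, 26.005010]] (det J = -112.839679).
Solving J·Δ = −F gives Δ = (4.6681, -3.1108).
Then the next iterate is (x, y)₁ = (1.6681, -4.6108).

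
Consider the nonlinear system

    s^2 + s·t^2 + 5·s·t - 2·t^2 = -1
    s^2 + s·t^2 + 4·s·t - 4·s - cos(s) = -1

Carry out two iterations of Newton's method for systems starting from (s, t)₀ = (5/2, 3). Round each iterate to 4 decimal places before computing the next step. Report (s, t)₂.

At (5/2, 3): F = (49.2500, 50.551144).
Jacobian J = [[2·s + t^2 + 5·t, 2·s·t + 5·s - 4·t], [2·s + t^2 + 4·t + sin(s) - 4, 2·s·t + 4·s]].
At the point, J = [[29.0000, 15.5000], [22.598472, 25.0000]] (det J = 374.723682).
Solving J·Δ = −F gives Δ = (-1.1948, -0.9420).
Then the next iterate is (s, t)₁ = (1.3052, 2.0580).
Round to (1.3052, 2.0580) and repeat: F = (13.191324, 13.492666), J = [[17.135764, 3.666203], [12.042700, 10.593003]].
Δ = (-0.6571, -0.5267), so (s, t)₂ = (0.6481, 1.5313).

(0.6481, 1.5313)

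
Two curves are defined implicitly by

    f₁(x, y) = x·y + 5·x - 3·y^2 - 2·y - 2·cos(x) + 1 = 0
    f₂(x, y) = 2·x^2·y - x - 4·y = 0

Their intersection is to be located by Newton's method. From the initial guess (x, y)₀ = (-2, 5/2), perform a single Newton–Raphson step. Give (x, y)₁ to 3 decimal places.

(-1.787, 0.621)

At (-2, 5/2): F = (-36.91771, 12.000).
Jacobian J = [[y + 2·sin(x) + 5, x - 6·y - 2], [4·x·y - 1, 2·x^2 - 4]].
At the point, J = [[5.68141, -19.000], [-21.000, 4.000]] (det J = -376.27438).
Solving J·Δ = −F gives Δ = (0.213, -1.879).
Then the next iterate is (x, y)₁ = (-1.787, 0.621).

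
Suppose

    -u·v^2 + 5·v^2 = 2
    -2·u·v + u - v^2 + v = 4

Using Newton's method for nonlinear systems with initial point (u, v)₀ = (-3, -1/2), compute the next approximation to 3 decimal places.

(3.143, -0.692)

At (-3, -1/2): F = (0.000, -10.750).
Jacobian J = [[-v^2, -2·u·v + 10·v], [-2·v + 1, -2·u - 2·v + 1]].
At the point, J = [[-0.250, -8.000], [2.000, 8.000]] (det J = 14.000).
Solving J·Δ = −F gives Δ = (6.143, -0.192).
Then the next iterate is (u, v)₁ = (3.143, -0.692).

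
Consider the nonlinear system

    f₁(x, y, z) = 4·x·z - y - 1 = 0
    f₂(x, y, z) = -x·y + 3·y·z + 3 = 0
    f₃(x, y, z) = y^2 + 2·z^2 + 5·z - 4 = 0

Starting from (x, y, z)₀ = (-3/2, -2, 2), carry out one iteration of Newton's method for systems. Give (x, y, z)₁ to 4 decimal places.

At (-3/2, -2, 2): F = (-11.0000, -12.0000, 18.0000).
Jacobian J = [[4·z, -1, 4·x], [-y, -x + 3·z, 3·y], [0, 2·y, 4·z + 5]].
At the point, J = [[8.0000, -1.0000, -6.0000], [2.0000, 7.5000, -6.0000], [0.0000, -4.0000, 13.0000]] (det J = 662.0000).
Solving J·Δ = −F gives Δ = (0.5053, 0.4743, -1.2387).
Then the next iterate is (x, y, z)₁ = (-0.9947, -1.5257, 0.7613).

(-0.9947, -1.5257, 0.7613)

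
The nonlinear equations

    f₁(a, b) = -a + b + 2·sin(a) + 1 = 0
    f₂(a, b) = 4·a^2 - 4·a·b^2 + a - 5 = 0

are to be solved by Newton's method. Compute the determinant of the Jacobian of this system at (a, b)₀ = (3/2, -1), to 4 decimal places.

-19.3023

J = [[2·cos(a) - 1, 1], [8·a - 4·b^2 + 1, -8·a·b]].
At the point, J = [[-0.858526, 1.0000], [9.0000, 12.0000]].
det J = -19.3023.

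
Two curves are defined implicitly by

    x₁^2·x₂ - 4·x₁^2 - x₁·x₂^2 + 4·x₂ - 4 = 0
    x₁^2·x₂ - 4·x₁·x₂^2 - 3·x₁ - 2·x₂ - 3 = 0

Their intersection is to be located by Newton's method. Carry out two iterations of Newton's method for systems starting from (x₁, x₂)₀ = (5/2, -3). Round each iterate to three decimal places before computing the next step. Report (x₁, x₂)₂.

At (5/2, -3): F = (-82.250, -113.250).
Jacobian J = [[2·x₁·x₂ - 8·x₁ - x₂^2, x₁^2 - 2·x₁·x₂ + 4], [2·x₁·x₂ - 4·x₂^2 - 3, x₁^2 - 8·x₁·x₂ - 2]].
At the point, J = [[-44.000, 25.250], [-54.000, 64.250]] (det J = -1463.500).
Solving J·Δ = −F gives Δ = (-1.657, 0.370).
Then the next iterate is (x₁, x₂)₁ = (0.843, -2.630).
Round to (0.843, -2.630) and repeat: F = (-25.06255, -25.46179), J = [[-18.09508, 9.14483], [-35.10178, 16.44737]].
Δ = (7.671, 17.919), so (x₁, x₂)₂ = (8.514, 15.289).

(8.514, 15.289)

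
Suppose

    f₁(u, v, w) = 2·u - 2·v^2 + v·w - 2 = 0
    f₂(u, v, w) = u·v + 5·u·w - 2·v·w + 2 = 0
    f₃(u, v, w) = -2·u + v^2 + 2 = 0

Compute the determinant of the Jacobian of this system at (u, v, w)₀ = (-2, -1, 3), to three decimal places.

J = [[2, -4·v + w, v], [v + 5·w, u - 2·w, 5·u - 2·v], [-2, 2·v, 0]].
At the point, J = [[2.000, 7.000, -1.000], [14.000, -8.000, -8.000], [-2.000, -2.000, 0.000]].
det J = 124.000.

124.000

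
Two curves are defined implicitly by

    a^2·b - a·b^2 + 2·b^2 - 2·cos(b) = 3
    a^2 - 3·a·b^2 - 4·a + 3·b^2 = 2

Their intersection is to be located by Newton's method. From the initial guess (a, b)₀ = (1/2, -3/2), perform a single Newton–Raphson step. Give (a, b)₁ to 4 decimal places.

At (1/2, -3/2): F = (-0.141474, -0.3750).
Jacobian J = [[2·a·b - b^2, a^2 - 2·a·b + 4·b + 2·sin(b)], [2·a - 3·b^2 - 4, -6·a·b + 6·b]].
At the point, J = [[-3.7500, -6.244990], [-9.7500, -4.5000]] (det J = -44.013652).
Solving J·Δ = −F gives Δ = (-0.0387, 0.0006).
Then the next iterate is (a, b)₁ = (0.4613, -1.4994).

(0.4613, -1.4994)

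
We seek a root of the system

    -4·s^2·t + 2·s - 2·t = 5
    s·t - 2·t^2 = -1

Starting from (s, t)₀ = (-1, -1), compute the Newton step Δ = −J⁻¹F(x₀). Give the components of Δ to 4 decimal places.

(-0.1250, -0.0417)

At (-1, -1): F = (-1.0000, 0.0000).
Jacobian J = [[-8·s·t + 2, -4·s^2 - 2], [t, s - 4·t]].
At the point, J = [[-6.0000, -6.0000], [-1.0000, 3.0000]] (det J = -24.0000).
Solving J·Δ = −F gives Δ = (-0.1250, -0.0417).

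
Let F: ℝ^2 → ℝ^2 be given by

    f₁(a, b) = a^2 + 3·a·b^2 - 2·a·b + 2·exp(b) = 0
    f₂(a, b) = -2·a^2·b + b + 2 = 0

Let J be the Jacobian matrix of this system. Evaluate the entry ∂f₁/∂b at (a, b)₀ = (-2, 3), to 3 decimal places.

8.171

∂f₁/∂b = 6·a·b - 2·a + 2·exp(b).
At (-2, 3) this is 8.171.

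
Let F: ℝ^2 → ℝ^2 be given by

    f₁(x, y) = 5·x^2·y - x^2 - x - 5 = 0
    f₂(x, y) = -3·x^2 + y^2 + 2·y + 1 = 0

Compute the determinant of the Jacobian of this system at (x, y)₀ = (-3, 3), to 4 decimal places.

J = [[10·x·y - 2·x - 1, 5·x^2], [-6·x, 2·y + 2]].
At the point, J = [[-85.0000, 45.0000], [18.0000, 8.0000]].
det J = -1490.0000.

-1490.0000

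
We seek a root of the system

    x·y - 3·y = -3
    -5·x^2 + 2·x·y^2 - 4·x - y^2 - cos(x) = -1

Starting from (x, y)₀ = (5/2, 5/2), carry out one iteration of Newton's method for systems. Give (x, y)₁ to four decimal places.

(1.8395, 2.6973)

At (5/2, 5/2): F = (1.7500, -14.448856).
Jacobian J = [[y, x - 3], [-10·x + 2·y^2 + sin(x) - 4, 4·x·y - 2·y]].
At the point, J = [[2.5000, -0.5000], [-15.901528, 20.0000]] (det J = 42.049236).
Solving J·Δ = −F gives Δ = (-0.6605, 0.1973).
Then the next iterate is (x, y)₁ = (1.8395, 2.6973).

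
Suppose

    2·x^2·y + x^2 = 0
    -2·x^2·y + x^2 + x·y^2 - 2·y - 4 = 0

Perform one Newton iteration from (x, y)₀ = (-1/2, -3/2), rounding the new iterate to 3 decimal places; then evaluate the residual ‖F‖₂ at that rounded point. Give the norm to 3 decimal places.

At (-1/2, -3/2): F = (-0.500, -1.125).
Jacobian J = [[4·x·y + 2·x, 2·x^2], [-4·x·y + 2·x + y^2, -2·x^2 + 2·x·y - 2]].
At the point, J = [[2.000, 0.500], [-1.750, -1.000]] (det J = -1.125).
Solving J·Δ = −F gives Δ = (0.944, -2.778).
Then the next iterate is (x, y)₁ = (0.444, -4.278).
Re-evaluating at (0.444, -4.278): F = (-1.48956, 14.56560), so ‖F‖₂ = 14.642.

14.642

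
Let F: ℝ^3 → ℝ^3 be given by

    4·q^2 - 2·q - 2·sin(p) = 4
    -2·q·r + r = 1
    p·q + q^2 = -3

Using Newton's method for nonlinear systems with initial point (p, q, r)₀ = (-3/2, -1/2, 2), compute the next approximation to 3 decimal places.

(7.574, -0.715, 0.070)

At (-3/2, -1/2, 2): F = (-0.00501, 3.000, 4.000).
Jacobian J = [[-2·cos(p), 8·q - 2, 0], [0, -2·r, -2·q + 1], [q, p + 2·q, 0]].
At the point, J = [[-0.14147, -6.000, 0.000], [0.000, -4.000, 2.000], [-0.500, -2.500, 0.000]] (det J = 5.29263).
Solving J·Δ = −F gives Δ = (9.074, -0.215, -1.930).
Then the next iterate is (p, q, r)₁ = (7.574, -0.715, 0.070).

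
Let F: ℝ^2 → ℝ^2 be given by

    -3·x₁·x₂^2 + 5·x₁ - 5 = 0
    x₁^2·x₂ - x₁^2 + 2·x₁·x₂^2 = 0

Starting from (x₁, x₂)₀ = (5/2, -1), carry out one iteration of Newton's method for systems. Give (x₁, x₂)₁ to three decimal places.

(1.500, -0.867)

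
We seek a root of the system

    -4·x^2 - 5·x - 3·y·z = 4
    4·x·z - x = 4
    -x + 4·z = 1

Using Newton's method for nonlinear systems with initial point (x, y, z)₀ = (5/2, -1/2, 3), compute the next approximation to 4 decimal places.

(2.3333, -4.5093, 0.8333)

At (5/2, -1/2, 3): F = (-37.0000, 23.5000, 8.5000).
Jacobian J = [[-8·x - 5, -3·z, -3·y], [4·z - 1, 0, 4·x], [-1, 0, 4]].
At the point, J = [[-25.0000, -9.0000, 1.5000], [11.0000, 0.0000, 10.0000], [-1.0000, 0.0000, 4.0000]] (det J = 486.0000).
Solving J·Δ = −F gives Δ = (-0.1667, -4.0093, -2.1667).
Then the next iterate is (x, y, z)₁ = (2.3333, -4.5093, 0.8333).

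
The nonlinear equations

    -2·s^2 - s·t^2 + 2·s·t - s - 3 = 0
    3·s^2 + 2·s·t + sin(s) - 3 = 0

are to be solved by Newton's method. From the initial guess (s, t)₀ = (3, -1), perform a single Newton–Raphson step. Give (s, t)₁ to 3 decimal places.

(1.495, -0.257)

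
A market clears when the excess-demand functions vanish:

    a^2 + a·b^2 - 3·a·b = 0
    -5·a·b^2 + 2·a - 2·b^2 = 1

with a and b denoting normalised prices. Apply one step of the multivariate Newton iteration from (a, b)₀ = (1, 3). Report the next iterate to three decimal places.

(-2.200, 4.800)

At (1, 3): F = (1.000, -62.000).
Jacobian J = [[2·a + b^2 - 3·b, 2·a·b - 3·a], [-5·b^2 + 2, -10·a·b - 4·b]].
At the point, J = [[2.000, 3.000], [-43.000, -42.000]] (det J = 45.000).
Solving J·Δ = −F gives Δ = (-3.200, 1.800).
Then the next iterate is (a, b)₁ = (-2.200, 4.800).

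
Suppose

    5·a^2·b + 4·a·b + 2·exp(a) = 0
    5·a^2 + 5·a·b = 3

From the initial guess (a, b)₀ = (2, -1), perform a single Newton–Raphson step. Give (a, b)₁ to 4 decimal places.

At (2, -1): F = (-13.221888, 7.0000).
Jacobian J = [[10·a·b + 4·b + 2·exp(a), 5·a^2 + 4·a], [10·a + 5·b, 5·a]].
At the point, J = [[-9.221888, 28.0000], [15.0000, 10.0000]] (det J = -512.218878).
Solving J·Δ = −F gives Δ = (-0.6408, 0.2612).
Then the next iterate is (a, b)₁ = (1.3592, -0.7388).

(1.3592, -0.7388)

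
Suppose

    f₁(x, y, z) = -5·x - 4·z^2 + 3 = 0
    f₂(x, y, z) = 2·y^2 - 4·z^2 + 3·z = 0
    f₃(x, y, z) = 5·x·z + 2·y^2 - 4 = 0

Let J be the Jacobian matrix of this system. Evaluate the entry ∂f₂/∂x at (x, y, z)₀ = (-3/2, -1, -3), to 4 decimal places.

∂f₂/∂x = 0.
At (-3/2, -1, -3) this is 0.0000.

0.0000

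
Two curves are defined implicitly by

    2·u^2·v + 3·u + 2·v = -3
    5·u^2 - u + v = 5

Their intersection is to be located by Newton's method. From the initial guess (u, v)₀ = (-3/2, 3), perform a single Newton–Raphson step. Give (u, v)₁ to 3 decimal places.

(-0.917, 1.576)

At (-3/2, 3): F = (18.000, 10.750).
Jacobian J = [[4·u·v + 3, 2·u^2 + 2], [10·u - 1, 1]].
At the point, J = [[-15.000, 6.500], [-16.000, 1.000]] (det J = 89.000).
Solving J·Δ = −F gives Δ = (0.583, -1.424).
Then the next iterate is (u, v)₁ = (-0.917, 1.576).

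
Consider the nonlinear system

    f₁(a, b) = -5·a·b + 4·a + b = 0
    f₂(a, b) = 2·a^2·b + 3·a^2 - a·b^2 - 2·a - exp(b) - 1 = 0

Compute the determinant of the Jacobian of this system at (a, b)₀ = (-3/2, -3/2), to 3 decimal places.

33.559

J = [[-5·b + 4, -5·a + 1], [4·a·b + 6·a - b^2 - 2, 2·a^2 - 2·a·b - exp(b)]].
At the point, J = [[11.500, 8.500], [-4.250, -0.22313]].
det J = 33.559.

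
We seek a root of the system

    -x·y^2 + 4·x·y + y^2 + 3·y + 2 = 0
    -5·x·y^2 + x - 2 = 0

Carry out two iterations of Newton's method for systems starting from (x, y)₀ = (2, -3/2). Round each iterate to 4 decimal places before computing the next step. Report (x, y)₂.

(0.3977, 0.6072)

At (2, -3/2): F = (-16.7500, -22.5000).
Jacobian J = [[-y^2 + 4·y, -2·x·y + 4·x + 2·y + 3], [-5·y^2 + 1, -10·x·y]].
At the point, J = [[-8.2500, 14.0000], [-10.2500, 30.0000]] (det J = -104.0000).
Solving J·Δ = −F gives Δ = (-1.8029, 0.1340).
Then the next iterate is (x, y)₁ = (0.1971, -1.3660).
Round to (0.1971, -1.3660) and repeat: F = (-1.676778, -3.641800), J = [[-7.329956, 1.594877], [-8.329780, 2.692386]].
Δ = (0.2006, 1.9732), so (x, y)₂ = (0.3977, 0.6072).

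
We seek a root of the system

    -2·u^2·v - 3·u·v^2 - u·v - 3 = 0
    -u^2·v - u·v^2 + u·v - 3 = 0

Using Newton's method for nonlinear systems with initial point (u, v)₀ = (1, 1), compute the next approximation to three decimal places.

(-8.000, 8.000)

At (1, 1): F = (-9.000, -4.000).
Jacobian J = [[-4·u·v - 3·v^2 - v, -2·u^2 - 6·u·v - u], [-2·u·v - v^2 + v, -u^2 - 2·u·v + u]].
At the point, J = [[-8.000, -9.000], [-2.000, -2.000]] (det J = -2.000).
Solving J·Δ = −F gives Δ = (-9.000, 7.000).
Then the next iterate is (u, v)₁ = (-8.000, 8.000).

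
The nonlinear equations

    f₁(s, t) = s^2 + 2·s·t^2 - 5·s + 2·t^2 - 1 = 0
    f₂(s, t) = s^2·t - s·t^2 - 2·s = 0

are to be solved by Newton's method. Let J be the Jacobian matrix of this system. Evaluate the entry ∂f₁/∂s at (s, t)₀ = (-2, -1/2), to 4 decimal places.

-8.5000

∂f₁/∂s = 2·s + 2·t^2 - 5.
At (-2, -1/2) this is -8.5000.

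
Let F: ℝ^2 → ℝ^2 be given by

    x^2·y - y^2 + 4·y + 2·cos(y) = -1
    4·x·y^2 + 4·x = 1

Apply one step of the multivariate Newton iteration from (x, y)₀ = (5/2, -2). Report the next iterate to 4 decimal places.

(0.1353, -1.9573)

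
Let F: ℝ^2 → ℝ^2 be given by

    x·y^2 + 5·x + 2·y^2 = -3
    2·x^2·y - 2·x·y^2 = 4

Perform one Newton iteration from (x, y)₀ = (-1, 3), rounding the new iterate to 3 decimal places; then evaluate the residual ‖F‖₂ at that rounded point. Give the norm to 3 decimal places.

At (-1, 3): F = (7.000, 20.000).
Jacobian J = [[y^2 + 5, 2·x·y + 4·y], [4·x·y - 2·y^2, 2·x^2 - 4·x·y]].
At the point, J = [[14.000, 6.000], [-30.000, 14.000]] (det J = 376.000).
Solving J·Δ = −F gives Δ = (0.059, -1.303).
Then the next iterate is (x, y)₁ = (-0.941, 1.697).
Re-evaluating at (-0.941, 1.697): F = (1.34472, 4.42512), so ‖F‖₂ = 4.625.

4.625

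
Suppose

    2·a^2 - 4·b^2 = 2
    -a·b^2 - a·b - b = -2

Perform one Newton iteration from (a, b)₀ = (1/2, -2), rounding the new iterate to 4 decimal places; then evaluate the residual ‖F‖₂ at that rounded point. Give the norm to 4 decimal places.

3.9919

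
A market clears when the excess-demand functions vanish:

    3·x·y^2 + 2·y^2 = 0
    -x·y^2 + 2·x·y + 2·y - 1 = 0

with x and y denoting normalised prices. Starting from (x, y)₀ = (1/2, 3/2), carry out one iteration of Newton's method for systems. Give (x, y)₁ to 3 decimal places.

(6.333, -3.000)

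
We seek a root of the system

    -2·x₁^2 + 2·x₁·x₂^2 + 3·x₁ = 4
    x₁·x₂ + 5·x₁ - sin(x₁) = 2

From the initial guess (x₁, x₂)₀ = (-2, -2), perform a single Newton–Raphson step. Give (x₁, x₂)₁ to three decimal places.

(-0.042, -2.200)

At (-2, -2): F = (-34.000, -7.09070).
Jacobian J = [[-4·x₁ + 2·x₂^2 + 3, 4·x₁·x₂], [x₂ - cos(x₁) + 5, x₁]].
At the point, J = [[19.000, 16.000], [3.41615, -2.000]] (det J = -92.65835).
Solving J·Δ = −F gives Δ = (1.958, -0.200).
Then the next iterate is (x₁, x₂)₁ = (-0.042, -2.200).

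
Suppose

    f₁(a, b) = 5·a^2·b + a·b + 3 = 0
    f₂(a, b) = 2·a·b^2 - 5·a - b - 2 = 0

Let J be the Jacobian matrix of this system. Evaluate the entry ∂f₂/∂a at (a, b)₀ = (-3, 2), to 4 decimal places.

3.0000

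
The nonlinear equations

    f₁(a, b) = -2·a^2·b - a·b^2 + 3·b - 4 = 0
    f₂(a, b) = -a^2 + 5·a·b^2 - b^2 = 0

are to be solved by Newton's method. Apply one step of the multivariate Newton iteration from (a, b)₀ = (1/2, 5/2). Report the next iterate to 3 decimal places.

At (1/2, 5/2): F = (-0.875, 9.125).
Jacobian J = [[-4·a·b - b^2, -2·a^2 - 2·a·b + 3], [-2·a + 5·b^2, 10·a·b - 2·b]].
At the point, J = [[-11.250, 0.000], [30.250, 7.500]] (det J = -84.375).
Solving J·Δ = −F gives Δ = (-0.078, -0.903).
Then the next iterate is (a, b)₁ = (0.422, 1.597).

(0.422, 1.597)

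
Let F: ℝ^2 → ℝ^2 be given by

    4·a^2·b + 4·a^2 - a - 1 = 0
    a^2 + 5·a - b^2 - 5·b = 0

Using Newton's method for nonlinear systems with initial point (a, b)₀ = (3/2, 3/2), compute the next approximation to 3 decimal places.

At (3/2, 3/2): F = (20.000, 0.000).
Jacobian J = [[8·a·b + 8·a - 1, 4·a^2], [2·a + 5, -2·b - 5]].
At the point, J = [[29.000, 9.000], [8.000, -8.000]] (det J = -304.000).
Solving J·Δ = −F gives Δ = (-0.526, -0.526).
Then the next iterate is (a, b)₁ = (0.974, 0.974).

(0.974, 0.974)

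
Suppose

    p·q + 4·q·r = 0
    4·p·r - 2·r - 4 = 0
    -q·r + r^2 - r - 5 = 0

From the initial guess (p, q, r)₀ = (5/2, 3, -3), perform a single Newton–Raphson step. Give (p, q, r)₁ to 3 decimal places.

At (5/2, 3, -3): F = (-28.500, -28.000, 16.000).
Jacobian J = [[q, p + 4·r, 4·q], [4·r, 0, 4·p - 2], [0, -r, -q + 2·r - 1]].
At the point, J = [[3.000, -9.500, 12.000], [-12.000, 0.000, 8.000], [0.000, 3.000, -10.000]] (det J = 636.000).
Solving J·Δ = −F gives Δ = (-1.761, -2.472, 0.858).
Then the next iterate is (p, q, r)₁ = (0.739, 0.528, -2.142).

(0.739, 0.528, -2.142)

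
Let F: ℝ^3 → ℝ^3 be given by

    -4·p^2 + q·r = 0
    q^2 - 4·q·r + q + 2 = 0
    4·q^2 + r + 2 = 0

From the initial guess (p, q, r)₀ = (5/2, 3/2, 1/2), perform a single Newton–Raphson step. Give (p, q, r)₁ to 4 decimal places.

At (5/2, 3/2, 1/2): F = (-24.2500, 2.7500, 11.5000).
Jacobian J = [[-8·p, r, q], [0, 2·q - 4·r + 1, -4·q], [0, 8·q, 1]].
At the point, J = [[-20.0000, 0.5000, 1.5000], [0.0000, 2.0000, -6.0000], [0.0000, 12.0000, 1.0000]] (det J = -1480.0000).
Solving J·Δ = −F gives Δ = (-1.2266, -0.9696, 0.1351).
Then the next iterate is (p, q, r)₁ = (1.2734, 0.5304, 0.6351).

(1.2734, 0.5304, 0.6351)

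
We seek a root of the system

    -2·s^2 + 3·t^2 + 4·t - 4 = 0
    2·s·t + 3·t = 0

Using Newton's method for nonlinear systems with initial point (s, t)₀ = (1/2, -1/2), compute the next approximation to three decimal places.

(-2.500, -0.750)

At (1/2, -1/2): F = (-5.750, -2.000).
Jacobian J = [[-4·s, 6·t + 4], [2·t, 2·s + 3]].
At the point, J = [[-2.000, 1.000], [-1.000, 4.000]] (det J = -7.000).
Solving J·Δ = −F gives Δ = (-3.000, -0.250).
Then the next iterate is (s, t)₁ = (-2.500, -0.750).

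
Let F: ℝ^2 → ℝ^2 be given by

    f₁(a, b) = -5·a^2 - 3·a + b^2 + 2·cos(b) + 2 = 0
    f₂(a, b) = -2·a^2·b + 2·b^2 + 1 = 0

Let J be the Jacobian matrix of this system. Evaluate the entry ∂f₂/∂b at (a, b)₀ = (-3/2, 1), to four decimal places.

∂f₂/∂b = -2·a^2 + 4·b.
At (-3/2, 1) this is -0.5000.

-0.5000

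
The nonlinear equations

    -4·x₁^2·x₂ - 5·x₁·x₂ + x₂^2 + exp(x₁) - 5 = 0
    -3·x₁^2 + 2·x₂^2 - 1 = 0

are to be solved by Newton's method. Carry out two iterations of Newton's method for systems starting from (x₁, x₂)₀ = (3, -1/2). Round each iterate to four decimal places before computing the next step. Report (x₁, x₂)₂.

(0.7595, -0.7430)

At (3, -1/2): F = (40.835537, -27.5000).
Jacobian J = [[-8·x₁·x₂ - 5·x₂ + exp(x₁), -4·x₁^2 - 5·x₁ + 2·x₂], [-6·x₁, 4·x₂]].
At the point, J = [[34.585537, -52.0000], [-18.0000, -2.0000]] (det J = -1005.171074).
Solving J·Δ = −F gives Δ = (-1.5039, -0.2150).
Then the next iterate is (x₁, x₂)₁ = (1.4961, -0.7150).
Round to (1.4961, -0.7150) and repeat: F = (11.725609, -6.692496), J = [[16.596937, -17.863761], [-8.9766, -2.8600]].
Δ = (-0.7366, -0.0280), so (x₁, x₂)₂ = (0.7595, -0.7430).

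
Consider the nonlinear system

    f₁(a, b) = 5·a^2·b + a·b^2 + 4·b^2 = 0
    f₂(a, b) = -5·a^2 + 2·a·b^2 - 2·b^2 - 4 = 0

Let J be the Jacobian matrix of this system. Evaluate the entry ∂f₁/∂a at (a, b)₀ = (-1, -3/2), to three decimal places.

∂f₁/∂a = 10·a·b + b^2.
At (-1, -3/2) this is 17.250.

17.250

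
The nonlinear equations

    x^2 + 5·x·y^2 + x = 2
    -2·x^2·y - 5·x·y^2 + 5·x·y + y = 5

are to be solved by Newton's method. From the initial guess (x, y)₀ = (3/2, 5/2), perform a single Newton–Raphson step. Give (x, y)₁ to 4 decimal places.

At (3/2, 5/2): F = (48.6250, -41.8750).
Jacobian J = [[2·x + 5·y^2 + 1, 10·x·y], [-4·x·y - 5·y^2 + 5·y, -2·x^2 - 10·x·y + 5·x + 1]].
At the point, J = [[35.2500, 37.5000], [-33.7500, -33.5000]] (det J = 84.7500).
Solving J·Δ = −F gives Δ = (0.6917, -1.9469).
Then the next iterate is (x, y)₁ = (2.1917, 0.5531).

(2.1917, 0.5531)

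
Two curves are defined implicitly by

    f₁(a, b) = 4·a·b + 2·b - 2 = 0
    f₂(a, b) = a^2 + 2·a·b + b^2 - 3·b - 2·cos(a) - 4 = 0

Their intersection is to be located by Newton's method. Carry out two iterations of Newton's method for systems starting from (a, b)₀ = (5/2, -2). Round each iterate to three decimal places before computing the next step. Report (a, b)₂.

(1.921, 0.312)

At (5/2, -2): F = (-26.000, 3.85229).
Jacobian J = [[4·b, 4·a + 2], [2·a + 2·b + 2·sin(a), 2·a + 2·b - 3]].
At the point, J = [[-8.000, 12.000], [2.19694, -2.000]] (det J = -10.36333).
Solving J·Δ = −F gives Δ = (0.557, 2.538).
Then the next iterate is (a, b)₁ = (3.057, 0.538).
Round to (3.057, 0.538) and repeat: F = (5.65466, 9.30287), J = [[2.152, 14.228], [7.35898, 4.190]].
Δ = (-1.136, -0.226), so (a, b)₂ = (1.921, 0.312).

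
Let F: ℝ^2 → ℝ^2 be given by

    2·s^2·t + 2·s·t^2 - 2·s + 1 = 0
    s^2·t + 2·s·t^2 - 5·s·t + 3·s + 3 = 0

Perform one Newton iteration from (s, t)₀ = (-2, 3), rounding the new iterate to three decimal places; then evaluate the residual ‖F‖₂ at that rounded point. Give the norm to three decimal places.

68.316

At (-2, 3): F = (-7.000, 3.000).
Jacobian J = [[4·s·t + 2·t^2 - 2, 2·s^2 + 4·s·t], [2·s·t + 2·t^2 - 5·t + 3, s^2 + 4·s·t - 5·s]].
At the point, J = [[-8.000, -16.000], [-6.000, -10.000]] (det J = -16.000).
Solving J·Δ = −F gives Δ = (7.375, -4.125).
Then the next iterate is (s, t)₁ = (5.375, -1.125).
Re-evaluating at (5.375, -1.125): F = (-61.14844, 30.46289), so ‖F‖₂ = 68.316.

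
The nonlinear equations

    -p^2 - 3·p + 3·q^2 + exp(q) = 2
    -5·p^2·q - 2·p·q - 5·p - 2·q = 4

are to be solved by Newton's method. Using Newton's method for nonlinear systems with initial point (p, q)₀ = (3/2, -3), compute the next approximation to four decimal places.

At (3/2, -3): F = (18.299787, 37.2500).
Jacobian J = [[-2·p - 3, 6·q + exp(q)], [-10·p·q - 2·q - 5, -5·p^2 - 2·p - 2]].
At the point, J = [[-6.0000, -17.950213], [46.0000, -16.2500]] (det J = 923.209795).
Solving J·Δ = −F gives Δ = (-0.4022, 1.1539).
Then the next iterate is (p, q)₁ = (1.0978, -1.8461).

(1.0978, -1.8461)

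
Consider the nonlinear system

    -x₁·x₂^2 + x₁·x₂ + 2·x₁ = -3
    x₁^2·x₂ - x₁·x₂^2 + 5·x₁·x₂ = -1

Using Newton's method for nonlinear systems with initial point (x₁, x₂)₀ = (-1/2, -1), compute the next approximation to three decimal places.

(-1.050, 1.000)

At (-1/2, -1): F = (3.000, 3.750).
Jacobian J = [[-x₂^2 + x₂ + 2, -2·x₁·x₂ + x₁], [2·x₁·x₂ - x₂^2 + 5·x₂, x₁^2 - 2·x₁·x₂ + 5·x₁]].
At the point, J = [[0.000, -1.500], [-5.000, -3.250]] (det J = -7.500).
Solving J·Δ = −F gives Δ = (-0.550, 2.000).
Then the next iterate is (x₁, x₂)₁ = (-1.050, 1.000).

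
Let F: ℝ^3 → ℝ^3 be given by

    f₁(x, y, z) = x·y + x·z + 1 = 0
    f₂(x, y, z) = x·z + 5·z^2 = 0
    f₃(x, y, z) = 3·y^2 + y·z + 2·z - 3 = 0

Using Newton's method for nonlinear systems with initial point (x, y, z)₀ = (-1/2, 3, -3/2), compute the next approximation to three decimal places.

(-0.813, 1.756, -0.696)

At (-1/2, 3, -3/2): F = (0.250, 12.000, 16.500).
Jacobian J = [[y + z, x, x], [z, 0, x + 10·z], [0, 6·y + z, y + 2]].
At the point, J = [[1.500, -0.500, -0.500], [-1.500, 0.000, -15.500], [0.000, 16.500, 5.000]] (det J = 392.250).
Solving J·Δ = −F gives Δ = (-0.313, -1.244, 0.804).
Then the next iterate is (x, y, z)₁ = (-0.813, 1.756, -0.696).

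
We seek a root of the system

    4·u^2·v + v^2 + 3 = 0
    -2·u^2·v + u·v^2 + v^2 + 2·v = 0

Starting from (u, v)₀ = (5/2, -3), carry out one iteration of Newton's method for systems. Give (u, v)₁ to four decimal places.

(1.8146, -1.8486)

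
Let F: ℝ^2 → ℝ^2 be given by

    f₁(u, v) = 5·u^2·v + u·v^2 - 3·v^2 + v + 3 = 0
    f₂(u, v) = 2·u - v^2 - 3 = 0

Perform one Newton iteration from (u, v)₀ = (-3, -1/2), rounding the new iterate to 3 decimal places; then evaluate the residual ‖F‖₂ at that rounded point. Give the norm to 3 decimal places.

At (-3, -1/2): F = (-21.500, -9.250).
Jacobian J = [[10·u·v + v^2, 5·u^2 + 2·u·v - 6·v + 1], [2, -2·v]].
At the point, J = [[15.250, 52.000], [2.000, 1.000]] (det J = -88.750).
Solving J·Δ = −F gives Δ = (5.177, -1.105).
Then the next iterate is (u, v)₁ = (2.177, -1.605).
Re-evaluating at (2.177, -1.605): F = (-38.75818, -1.22202), so ‖F‖₂ = 38.777.

38.777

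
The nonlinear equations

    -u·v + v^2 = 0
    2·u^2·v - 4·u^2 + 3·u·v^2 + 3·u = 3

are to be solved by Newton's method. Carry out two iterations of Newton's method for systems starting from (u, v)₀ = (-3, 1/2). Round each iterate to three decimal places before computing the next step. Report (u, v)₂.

(-0.053, 0.241)

At (-3, 1/2): F = (1.750, -41.250).
Jacobian J = [[-v, -u + 2·v], [4·u·v - 8·u + 3·v^2 + 3, 2·u^2 + 6·u·v]].
At the point, J = [[-0.500, 4.000], [21.750, 9.000]] (det J = -91.500).
Solving J·Δ = −F gives Δ = (1.975, -0.191).
Then the next iterate is (u, v)₁ = (-1.025, 0.309).
Round to (-1.025, 0.309) and repeat: F = (0.41221, -9.92182), J = [[-0.309, 1.643], [10.21954, 0.20090]].
Δ = (0.972, -0.068), so (u, v)₂ = (-0.053, 0.241).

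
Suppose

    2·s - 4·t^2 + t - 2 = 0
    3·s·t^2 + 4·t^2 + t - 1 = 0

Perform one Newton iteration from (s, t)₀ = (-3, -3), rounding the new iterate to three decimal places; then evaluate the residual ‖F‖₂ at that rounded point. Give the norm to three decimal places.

At (-3, -3): F = (-47.000, -49.000).
Jacobian J = [[2, -8·t + 1], [3·t^2, 6·s·t + 8·t + 1]].
At the point, J = [[2.000, 25.000], [27.000, 31.000]] (det J = -613.000).
Solving J·Δ = −F gives Δ = (-0.378, 1.910).
Then the next iterate is (s, t)₁ = (-3.378, -1.090).
Re-evaluating at (-3.378, -1.090): F = (-14.59840, -9.37781), so ‖F‖₂ = 17.351.

17.351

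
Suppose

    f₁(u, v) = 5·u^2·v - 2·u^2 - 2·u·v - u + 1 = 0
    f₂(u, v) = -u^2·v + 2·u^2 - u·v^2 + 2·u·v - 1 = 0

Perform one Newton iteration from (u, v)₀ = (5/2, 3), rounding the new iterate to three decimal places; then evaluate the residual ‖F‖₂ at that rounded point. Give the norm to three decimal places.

At (5/2, 3): F = (64.750, -14.750).
Jacobian J = [[10·u·v - 4·u - 2·v - 1, 5·u^2 - 2·u], [-2·u·v + 4·u - v^2 + 2·v, -u^2 - 2·u·v + 2·u]].
At the point, J = [[58.000, 26.250], [-8.000, -16.250]] (det J = -732.500).
Solving J·Δ = −F gives Δ = (-0.908, -0.461).
Then the next iterate is (u, v)₁ = (1.592, 2.539).
Re-evaluating at (1.592, 2.539): F = (18.42992, -4.54476), so ‖F‖₂ = 18.982.

18.982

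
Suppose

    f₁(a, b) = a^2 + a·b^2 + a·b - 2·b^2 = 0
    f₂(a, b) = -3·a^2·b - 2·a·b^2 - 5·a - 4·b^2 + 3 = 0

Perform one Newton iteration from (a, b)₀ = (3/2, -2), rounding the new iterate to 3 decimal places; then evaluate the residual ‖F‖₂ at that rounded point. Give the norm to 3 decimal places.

5.614

At (3/2, -2): F = (-2.750, -19.000).
Jacobian J = [[2·a + b^2 + b, 2·a·b + a - 4·b], [-6·a·b - 2·b^2 - 5, -3·a^2 - 4·a·b - 8·b]].
At the point, J = [[5.000, 3.500], [5.000, 21.250]] (det J = 88.750).
Solving J·Δ = −F gives Δ = (-0.091, 0.915).
Then the next iterate is (a, b)₁ = (1.409, -1.085).
Re-evaluating at (1.409, -1.085): F = (-0.23922, -5.60923), so ‖F‖₂ = 5.614.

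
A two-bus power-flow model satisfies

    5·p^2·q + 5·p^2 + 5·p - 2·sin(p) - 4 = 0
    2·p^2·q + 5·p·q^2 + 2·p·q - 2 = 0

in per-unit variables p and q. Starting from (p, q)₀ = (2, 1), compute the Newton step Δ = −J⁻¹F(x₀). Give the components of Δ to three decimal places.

At (2, 1): F = (44.18141, 20.000).
Jacobian J = [[10·p·q + 10·p - 2·cos(p) + 5, 5·p^2], [4·p·q + 5·q^2 + 2·q, 2·p^2 + 10·p·q + 2·p]].
At the point, J = [[45.83229, 20.000], [15.000, 32.000]] (det J = 1166.63340).
Solving J·Δ = −F gives Δ = (-0.869, -0.218).

(-0.869, -0.218)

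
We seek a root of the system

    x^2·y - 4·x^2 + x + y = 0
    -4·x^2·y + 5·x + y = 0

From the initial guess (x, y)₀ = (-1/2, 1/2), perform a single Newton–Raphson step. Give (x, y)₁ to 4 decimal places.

At (-1/2, 1/2): F = (-0.8750, -2.5000).
Jacobian J = [[2·x·y - 8·x + 1, x^2 + 1], [-8·x·y + 5, -4·x^2 + 1]].
At the point, J = [[4.5000, 1.2500], [7.0000, 0.0000]] (det J = -8.7500).
Solving J·Δ = −F gives Δ = (0.3571, -0.5857).
Then the next iterate is (x, y)₁ = (-0.1429, -0.0857).

(-0.1429, -0.0857)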